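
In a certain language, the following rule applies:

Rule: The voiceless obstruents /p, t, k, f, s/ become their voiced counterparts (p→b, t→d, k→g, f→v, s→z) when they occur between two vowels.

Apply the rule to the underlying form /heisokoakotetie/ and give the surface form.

heizogoagodedie

/s/ is a voiceless obstruent between vowels /i/ and /o/, so it voices to [z].
/k/ is a voiceless obstruent between vowels /o/ and /o/, so it voices to [g].
/k/ is a voiceless obstruent between vowels /a/ and /o/, so it voices to [g].
/t/ is a voiceless obstruent between vowels /o/ and /e/, so it voices to [d].
/t/ is a voiceless obstruent between vowels /e/ and /i/, so it voices to [d].
Surface form: [heizogoagodedie].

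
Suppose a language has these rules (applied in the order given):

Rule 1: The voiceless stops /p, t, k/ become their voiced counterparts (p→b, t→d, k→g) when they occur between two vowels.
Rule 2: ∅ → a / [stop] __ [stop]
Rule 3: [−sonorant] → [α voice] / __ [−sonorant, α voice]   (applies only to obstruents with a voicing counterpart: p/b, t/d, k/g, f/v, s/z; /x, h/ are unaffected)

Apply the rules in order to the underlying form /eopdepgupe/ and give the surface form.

Rule 1 (intervocalic voicing): /p/ is a voiceless stop between vowels /u/ and /e/, so it voices to [b]. /eopdepgupe/ → eopdepgube.
Rule 2 (stop-cluster a-epenthesis): /p/ and /d/ form a stop–stop cluster, so [a] is inserted between them. /p/ and /g/ form a stop–stop cluster, so [a] is inserted between them. /eopdepgube/ → eopadepagube.
Rule 3 (regressive voicing assimilation): no segment meets the environment; /eopadepagube/ is unchanged.

eopadepagube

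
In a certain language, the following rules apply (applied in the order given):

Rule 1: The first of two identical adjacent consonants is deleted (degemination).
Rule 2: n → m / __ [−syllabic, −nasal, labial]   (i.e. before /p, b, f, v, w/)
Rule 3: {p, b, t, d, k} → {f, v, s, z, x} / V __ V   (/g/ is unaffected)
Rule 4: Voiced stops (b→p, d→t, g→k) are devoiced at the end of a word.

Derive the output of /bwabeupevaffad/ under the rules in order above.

Rule 1 (degemination): /ff/ is a geminate; the first /f/ deletes. /bwabeupevaffad/ → bwabeupevafad.
Rule 2 (nasal place assimilation): no segment meets the environment; /bwabeupevafad/ is unchanged.
Rule 3 (intervocalic spirantization): /b/ is a stop between vowels /a/ and /e/, so it spirantizes to the fricative [v]. /p/ is a stop between vowels /u/ and /e/, so it spirantizes to the fricative [f]. /bwabeupevafad/ → bwaveufevafad.
Rule 4 (final devoicing): /d/ is a voiced stop in word-final position, so it devoices to [t]. /bwaveufevafad/ → bwaveufevafat.

bwaveufevafat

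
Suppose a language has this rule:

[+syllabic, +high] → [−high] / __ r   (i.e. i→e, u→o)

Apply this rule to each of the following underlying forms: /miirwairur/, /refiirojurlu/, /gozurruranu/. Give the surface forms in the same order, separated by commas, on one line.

mierwaeror, refierojorlu, gozorroranu

/miirwairur/: /i/ is a high vowel immediately before /r/, so it lowers to [e]. /i/ is a high vowel immediately before /r/, so it lowers to [e]. /u/ is a high vowel immediately before /r/, so it lowers to [o]. → [mierwaeror].
/refiirojurlu/: /i/ is a high vowel immediately before /r/, so it lowers to [e]. /u/ is a high vowel immediately before /r/, so it lowers to [o]. → [refierojorlu].
/gozurruranu/: /u/ is a high vowel immediately before /r/, so it lowers to [o]. /u/ is a high vowel immediately before /r/, so it lowers to [o]. → [gozorroranu].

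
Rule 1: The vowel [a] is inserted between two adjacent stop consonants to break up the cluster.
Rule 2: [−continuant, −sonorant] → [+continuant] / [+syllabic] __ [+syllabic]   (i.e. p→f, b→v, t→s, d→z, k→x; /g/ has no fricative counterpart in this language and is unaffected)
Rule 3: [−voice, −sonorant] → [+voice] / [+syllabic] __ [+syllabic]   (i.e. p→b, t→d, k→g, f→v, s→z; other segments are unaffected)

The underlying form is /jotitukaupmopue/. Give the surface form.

jozizuxaupmovue

Rule 1 (stop-cluster a-epenthesis): no segment meets the environment; /jotitukaupmopue/ is unchanged.
Rule 2 (intervocalic spirantization): /t/ is a stop between vowels /o/ and /i/, so it spirantizes to the fricative [s]. /t/ is a stop between vowels /i/ and /u/, so it spirantizes to the fricative [s]. /k/ is a stop between vowels /u/ and /a/, so it spirantizes to the fricative [x]. /p/ is a stop between vowels /o/ and /u/, so it spirantizes to the fricative [f]. /jotitukaupmopue/ → josisuxaupmofue.
Rule 3 (intervocalic voicing): /s/ is a voiceless obstruent between vowels /o/ and /i/, so it voices to [z]. /s/ is a voiceless obstruent between vowels /i/ and /u/, so it voices to [z]. /f/ is a voiceless obstruent between vowels /o/ and /u/, so it voices to [v]. /josisuxaupmofue/ → jozizuxaupmovue.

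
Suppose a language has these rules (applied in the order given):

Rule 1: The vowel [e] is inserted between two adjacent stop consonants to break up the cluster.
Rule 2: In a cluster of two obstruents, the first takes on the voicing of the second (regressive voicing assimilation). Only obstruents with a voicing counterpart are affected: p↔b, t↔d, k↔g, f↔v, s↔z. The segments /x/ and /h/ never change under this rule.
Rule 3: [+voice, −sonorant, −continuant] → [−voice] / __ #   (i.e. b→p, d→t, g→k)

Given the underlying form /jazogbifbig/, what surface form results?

jazogebivbik

Rule 1 (stop-cluster e-epenthesis): /g/ and /b/ form a stop–stop cluster, so [e] is inserted between them. /jazogbifbig/ → jazogebifbig.
Rule 2 (regressive voicing assimilation): /f/ precedes the voiced obstruent /b/, so it voices to [v] by assimilation. /jazogebifbig/ → jazogebivbig.
Rule 3 (final devoicing): /g/ is a voiced stop in word-final position, so it devoices to [k]. /jazogebivbig/ → jazogebivbik.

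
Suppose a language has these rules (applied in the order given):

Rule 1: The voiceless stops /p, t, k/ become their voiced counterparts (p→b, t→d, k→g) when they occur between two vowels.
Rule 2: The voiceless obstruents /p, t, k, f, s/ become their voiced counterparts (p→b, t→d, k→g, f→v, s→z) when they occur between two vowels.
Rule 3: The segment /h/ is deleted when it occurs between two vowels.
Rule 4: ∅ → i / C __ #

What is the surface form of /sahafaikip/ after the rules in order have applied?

Rule 1 (intervocalic voicing): /k/ is a voiceless stop between vowels /i/ and /i/, so it voices to [g]. /sahafaikip/ → sahafaigip.
Rule 2 (intervocalic voicing): /f/ is a voiceless obstruent between vowels /a/ and /a/, so it voices to [v]. /sahafaigip/ → sahavaigip.
Rule 3 (intervocalic h-deletion): /h/ occurs between vowels /a/ and /a/, so it deletes. /sahavaigip/ → saavaigip.
Rule 4 (final i-epenthesis): the form ends in the consonant /p/, so [i] is inserted word-finally. /saavaigip/ → saavaigipi.

saavaigipi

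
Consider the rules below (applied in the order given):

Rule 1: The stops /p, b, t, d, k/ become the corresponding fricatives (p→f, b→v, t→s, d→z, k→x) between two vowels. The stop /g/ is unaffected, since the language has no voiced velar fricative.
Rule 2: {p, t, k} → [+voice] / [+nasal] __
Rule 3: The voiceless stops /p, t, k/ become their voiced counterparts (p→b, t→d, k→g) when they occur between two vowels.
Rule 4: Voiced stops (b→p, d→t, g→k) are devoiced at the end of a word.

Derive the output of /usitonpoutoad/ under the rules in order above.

usisonbousoat

Rule 1 (intervocalic spirantization): /t/ is a stop between vowels /i/ and /o/, so it spirantizes to the fricative [s]. /t/ is a stop between vowels /u/ and /o/, so it spirantizes to the fricative [s]. /usitonpoutoad/ → usisonpousoad.
Rule 2 (post-nasal voicing): /p/ is a voiceless stop immediately after the nasal /n/, so it voices to [b]. /usisonpousoad/ → usisonbousoad.
Rule 3 (intervocalic voicing): no segment meets the environment; /usisonbousoad/ is unchanged.
Rule 4 (final devoicing): /d/ is a voiced stop in word-final position, so it devoices to [t]. /usisonbousoad/ → usisonbousoat.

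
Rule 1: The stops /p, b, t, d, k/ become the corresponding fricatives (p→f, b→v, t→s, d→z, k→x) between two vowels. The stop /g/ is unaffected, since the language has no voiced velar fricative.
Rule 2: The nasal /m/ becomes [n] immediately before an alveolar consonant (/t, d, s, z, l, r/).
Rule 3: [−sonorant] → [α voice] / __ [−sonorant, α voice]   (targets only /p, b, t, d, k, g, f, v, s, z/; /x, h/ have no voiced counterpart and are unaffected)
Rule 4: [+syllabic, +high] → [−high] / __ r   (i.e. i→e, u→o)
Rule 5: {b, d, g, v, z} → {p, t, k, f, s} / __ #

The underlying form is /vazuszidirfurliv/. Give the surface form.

vazuzzizerforlif

Rule 1 (intervocalic spirantization): /d/ is a stop between vowels /i/ and /i/, so it spirantizes to the fricative [z]. /vazuszidirfurliv/ → vazuszizirfurliv.
Rule 2 (nasal place assimilation): no segment meets the environment; /vazuszizirfurliv/ is unchanged.
Rule 3 (regressive voicing assimilation): /s/ precedes the voiced obstruent /z/, so it voices to [z] by assimilation. /vazuszizirfurliv/ → vazuzzizirfurliv.
Rule 4 (pre-rhotic lowering): /i/ is a high vowel immediately before /r/, so it lowers to [e]. /u/ is a high vowel immediately before /r/, so it lowers to [o]. /vazuzzizirfurliv/ → vazuzzizerforliv.
Rule 5 (final devoicing): /v/ is a voiced obstruent in word-final position, so it devoices to [f]. /vazuzzizerforliv/ → vazuzzizerforlif.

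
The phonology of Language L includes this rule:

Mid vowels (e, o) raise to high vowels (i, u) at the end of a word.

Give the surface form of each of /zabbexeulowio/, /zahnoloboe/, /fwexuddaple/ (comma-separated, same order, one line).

/zabbexeulowio/: /o/ is a mid vowel in word-final position, so it raises to [u]. → [zabbexeulowiu].
/zahnoloboe/: /e/ is a mid vowel in word-final position, so it raises to [i]. → [zahnoloboi].
/fwexuddaple/: /e/ is a mid vowel in word-final position, so it raises to [i]. → [fwexuddapli].

zabbexeulowiu, zahnoloboi, fwexuddapli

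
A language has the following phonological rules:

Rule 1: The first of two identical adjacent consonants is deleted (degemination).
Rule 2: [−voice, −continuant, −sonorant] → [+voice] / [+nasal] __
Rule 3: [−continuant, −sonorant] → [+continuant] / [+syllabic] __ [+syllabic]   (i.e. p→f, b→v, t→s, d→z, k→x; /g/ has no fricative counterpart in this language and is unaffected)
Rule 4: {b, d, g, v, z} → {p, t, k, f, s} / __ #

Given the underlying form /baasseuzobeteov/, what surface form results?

Rule 1 (degemination): /ss/ is a geminate; the first /s/ deletes. /baasseuzobeteov/ → baaseuzobeteov.
Rule 2 (post-nasal voicing): no segment meets the environment; /baaseuzobeteov/ is unchanged.
Rule 3 (intervocalic spirantization): /b/ is a stop between vowels /o/ and /e/, so it spirantizes to the fricative [v]. /t/ is a stop between vowels /e/ and /e/, so it spirantizes to the fricative [s]. /baaseuzobeteov/ → baaseuzoveseov.
Rule 4 (final devoicing): /v/ is a voiced obstruent in word-final position, so it devoices to [f]. /baaseuzoveseov/ → baaseuzoveseof.

baaseuzoveseof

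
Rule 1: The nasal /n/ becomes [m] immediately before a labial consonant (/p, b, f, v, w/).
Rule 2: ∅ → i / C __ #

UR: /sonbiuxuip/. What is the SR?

Rule 1 (nasal place assimilation): /n/ precedes the labial consonant /b/, so it assimilates in place to [m]. /sonbiuxuip/ → sombiuxuip.
Rule 2 (final i-epenthesis): the form ends in the consonant /p/, so [i] is inserted word-finally. /sombiuxuip/ → sombiuxuipi.

sombiuxuipi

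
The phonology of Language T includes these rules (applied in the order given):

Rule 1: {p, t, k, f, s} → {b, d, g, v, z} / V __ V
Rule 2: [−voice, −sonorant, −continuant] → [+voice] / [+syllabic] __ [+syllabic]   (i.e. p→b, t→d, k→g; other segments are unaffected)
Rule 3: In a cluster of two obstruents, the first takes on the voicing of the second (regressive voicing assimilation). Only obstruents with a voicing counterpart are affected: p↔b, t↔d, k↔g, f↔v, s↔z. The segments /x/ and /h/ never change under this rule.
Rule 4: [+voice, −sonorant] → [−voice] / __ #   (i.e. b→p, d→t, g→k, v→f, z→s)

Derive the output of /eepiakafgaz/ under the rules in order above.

eebiagavgas

Rule 1 (intervocalic voicing): /p/ is a voiceless obstruent between vowels /e/ and /i/, so it voices to [b]. /k/ is a voiceless obstruent between vowels /a/ and /a/, so it voices to [g]. /eepiakafgaz/ → eebiagafgaz.
Rule 2 (intervocalic voicing): no segment meets the environment; /eebiagafgaz/ is unchanged.
Rule 3 (regressive voicing assimilation): /f/ precedes the voiced obstruent /g/, so it voices to [v] by assimilation. /eebiagafgaz/ → eebiagavgaz.
Rule 4 (final devoicing): /z/ is a voiced obstruent in word-final position, so it devoices to [s]. /eebiagavgaz/ → eebiagavgas.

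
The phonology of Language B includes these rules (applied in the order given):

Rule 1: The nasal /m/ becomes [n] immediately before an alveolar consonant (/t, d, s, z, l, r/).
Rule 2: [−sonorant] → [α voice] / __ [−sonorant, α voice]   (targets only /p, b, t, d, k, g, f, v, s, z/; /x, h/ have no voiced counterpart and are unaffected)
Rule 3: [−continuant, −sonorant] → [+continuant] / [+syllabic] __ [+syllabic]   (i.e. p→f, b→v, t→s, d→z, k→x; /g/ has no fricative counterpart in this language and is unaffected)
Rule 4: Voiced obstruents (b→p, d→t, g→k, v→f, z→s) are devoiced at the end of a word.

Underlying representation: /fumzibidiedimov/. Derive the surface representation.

Rule 1 (nasal place assimilation): /m/ precedes the alveolar consonant /z/, so it assimilates in place to [n]. /fumzibidiedimov/ → funzibidiedimov.
Rule 2 (regressive voicing assimilation): no segment meets the environment; /funzibidiedimov/ is unchanged.
Rule 3 (intervocalic spirantization): /b/ is a stop between vowels /i/ and /i/, so it spirantizes to the fricative [v]. /d/ is a stop between vowels /i/ and /i/, so it spirantizes to the fricative [z]. /d/ is a stop between vowels /e/ and /i/, so it spirantizes to the fricative [z]. /funzibidiedimov/ → funziviziezimov.
Rule 4 (final devoicing): /v/ is a voiced obstruent in word-final position, so it devoices to [f]. /funziviziezimov/ → funziviziezimof.

funziviziezimof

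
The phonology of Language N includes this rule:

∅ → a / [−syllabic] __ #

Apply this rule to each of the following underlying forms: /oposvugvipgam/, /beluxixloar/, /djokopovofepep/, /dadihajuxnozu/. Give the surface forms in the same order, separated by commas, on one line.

oposvugvipgama, beluxixloara, djokopovofepepa, dadihajuxnozu

/oposvugvipgam/: the form ends in the consonant /m/, so [a] is inserted word-finally. → [oposvugvipgama].
/beluxixloar/: the form ends in the consonant /r/, so [a] is inserted word-finally. → [beluxixloara].
/djokopovofepep/: the form ends in the consonant /p/, so [a] is inserted word-finally. → [djokopovofepepa].
/dadihajuxnozu/: the rule's environment is not met; surfaces unchanged as [dadihajuxnozu].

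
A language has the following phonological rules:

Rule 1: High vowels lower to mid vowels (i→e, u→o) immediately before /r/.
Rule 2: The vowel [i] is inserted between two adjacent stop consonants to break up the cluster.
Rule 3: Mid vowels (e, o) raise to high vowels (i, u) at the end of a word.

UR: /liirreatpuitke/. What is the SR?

lierreatipuitiki

Rule 1 (pre-rhotic lowering): /i/ is a high vowel immediately before /r/, so it lowers to [e]. /liirreatpuitke/ → lierreatpuitke.
Rule 2 (stop-cluster i-epenthesis): /t/ and /p/ form a stop–stop cluster, so [i] is inserted between them. /t/ and /k/ form a stop–stop cluster, so [i] is inserted between them. /lierreatpuitke/ → lierreatipuitike.
Rule 3 (final vowel raising): /e/ is a mid vowel in word-final position, so it raises to [i]. /lierreatipuitike/ → lierreatipuitiki.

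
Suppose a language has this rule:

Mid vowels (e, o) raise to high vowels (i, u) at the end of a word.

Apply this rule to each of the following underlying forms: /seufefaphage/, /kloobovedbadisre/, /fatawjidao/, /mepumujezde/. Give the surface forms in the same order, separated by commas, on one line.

seufefaphagi, kloobovedbadisri, fatawjidau, mepumujezdi

/seufefaphage/: /e/ is a mid vowel in word-final position, so it raises to [i]. → [seufefaphagi].
/kloobovedbadisre/: /e/ is a mid vowel in word-final position, so it raises to [i]. → [kloobovedbadisri].
/fatawjidao/: /o/ is a mid vowel in word-final position, so it raises to [u]. → [fatawjidau].
/mepumujezde/: /e/ is a mid vowel in word-final position, so it raises to [i]. → [mepumujezdi].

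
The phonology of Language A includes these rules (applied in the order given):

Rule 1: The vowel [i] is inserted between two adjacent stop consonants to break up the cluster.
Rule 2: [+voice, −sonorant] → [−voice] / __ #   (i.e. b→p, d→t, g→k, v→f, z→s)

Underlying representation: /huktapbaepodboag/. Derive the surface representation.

hukitapibaepodiboak

Rule 1 (stop-cluster i-epenthesis): /k/ and /t/ form a stop–stop cluster, so [i] is inserted between them. /p/ and /b/ form a stop–stop cluster, so [i] is inserted between them. /d/ and /b/ form a stop–stop cluster, so [i] is inserted between them. /huktapbaepodboag/ → hukitapibaepodiboag.
Rule 2 (final devoicing): /g/ is a voiced obstruent in word-final position, so it devoices to [k]. /hukitapibaepodiboag/ → hukitapibaepodiboak.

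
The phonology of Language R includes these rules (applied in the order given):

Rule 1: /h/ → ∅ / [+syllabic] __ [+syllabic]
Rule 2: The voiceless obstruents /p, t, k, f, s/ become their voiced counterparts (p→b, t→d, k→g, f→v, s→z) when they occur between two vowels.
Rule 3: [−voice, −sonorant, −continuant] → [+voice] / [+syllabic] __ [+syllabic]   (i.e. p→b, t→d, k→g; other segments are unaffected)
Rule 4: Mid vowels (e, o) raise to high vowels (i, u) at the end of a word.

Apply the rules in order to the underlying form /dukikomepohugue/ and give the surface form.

dugigomebougui

Rule 1 (intervocalic h-deletion): /h/ occurs between vowels /o/ and /u/, so it deletes. /dukikomepohugue/ → dukikomepougue.
Rule 2 (intervocalic voicing): /k/ is a voiceless obstruent between vowels /u/ and /i/, so it voices to [g]. /k/ is a voiceless obstruent between vowels /i/ and /o/, so it voices to [g]. /p/ is a voiceless obstruent between vowels /e/ and /o/, so it voices to [b]. /dukikomepougue/ → dugigomebougue.
Rule 3 (intervocalic voicing): no segment meets the environment; /dugigomebougue/ is unchanged.
Rule 4 (final vowel raising): /e/ is a mid vowel in word-final position, so it raises to [i]. /dugigomebougue/ → dugigomebougui.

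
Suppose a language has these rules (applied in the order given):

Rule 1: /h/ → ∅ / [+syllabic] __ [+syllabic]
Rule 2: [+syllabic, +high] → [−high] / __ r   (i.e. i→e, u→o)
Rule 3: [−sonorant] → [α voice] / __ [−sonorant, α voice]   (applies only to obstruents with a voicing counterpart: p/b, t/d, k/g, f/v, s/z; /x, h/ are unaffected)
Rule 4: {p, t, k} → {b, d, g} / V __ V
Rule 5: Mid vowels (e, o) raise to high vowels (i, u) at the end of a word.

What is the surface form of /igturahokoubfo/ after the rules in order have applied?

Rule 1 (intervocalic h-deletion): /h/ occurs between vowels /a/ and /o/, so it deletes. /igturahokoubfo/ → igturaokoubfo.
Rule 2 (pre-rhotic lowering): /u/ is a high vowel immediately before /r/, so it lowers to [o]. /igturaokoubfo/ → igtoraokoubfo.
Rule 3 (regressive voicing assimilation): /g/ precedes the voiceless obstruent /t/, so it devoices to [k] by assimilation. /b/ precedes the voiceless obstruent /f/, so it devoices to [p] by assimilation. /igtoraokoubfo/ → iktoraokoupfo.
Rule 4 (intervocalic voicing): /k/ is a voiceless stop between vowels /o/ and /o/, so it voices to [g]. /iktoraokoupfo/ → iktoraogoupfo.
Rule 5 (final vowel raising): /o/ is a mid vowel in word-final position, so it raises to [u]. /iktoraogoupfo/ → iktoraogoupfu.

iktoraogoupfu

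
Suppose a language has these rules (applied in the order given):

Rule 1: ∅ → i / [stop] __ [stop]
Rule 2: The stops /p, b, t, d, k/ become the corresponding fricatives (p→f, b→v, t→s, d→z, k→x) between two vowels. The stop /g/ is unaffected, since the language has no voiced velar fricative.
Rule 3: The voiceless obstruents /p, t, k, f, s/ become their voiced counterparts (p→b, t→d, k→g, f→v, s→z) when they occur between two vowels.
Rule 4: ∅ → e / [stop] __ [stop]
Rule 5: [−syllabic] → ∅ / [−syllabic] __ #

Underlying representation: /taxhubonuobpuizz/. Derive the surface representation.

taxhuvonuovivuiz

Rule 1 (stop-cluster i-epenthesis): /b/ and /p/ form a stop–stop cluster, so [i] is inserted between them. /taxhubonuobpuizz/ → taxhubonuobipuizz.
Rule 2 (intervocalic spirantization): /b/ is a stop between vowels /u/ and /o/, so it spirantizes to the fricative [v]. /b/ is a stop between vowels /o/ and /i/, so it spirantizes to the fricative [v]. /p/ is a stop between vowels /i/ and /u/, so it spirantizes to the fricative [f]. /taxhubonuobipuizz/ → taxhuvonuovifuizz.
Rule 3 (intervocalic voicing): /f/ is a voiceless obstruent between vowels /i/ and /u/, so it voices to [v]. /taxhuvonuovifuizz/ → taxhuvonuovivuizz.
Rule 4 (stop-cluster e-epenthesis): no segment meets the environment; /taxhuvonuovivuizz/ is unchanged.
Rule 5 (final cluster simplification): /z/ is the second consonant of a word-final cluster /zz/, so it deletes. /taxhuvonuovivuizz/ → taxhuvonuovivuiz.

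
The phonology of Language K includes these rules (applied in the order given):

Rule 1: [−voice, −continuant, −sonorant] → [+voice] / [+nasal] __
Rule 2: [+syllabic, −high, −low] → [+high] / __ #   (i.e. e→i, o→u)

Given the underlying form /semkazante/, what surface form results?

semgazandi

Rule 1 (post-nasal voicing): /k/ is a voiceless stop immediately after the nasal /m/, so it voices to [g]. /t/ is a voiceless stop immediately after the nasal /n/, so it voices to [d]. /semkazante/ → semgazande.
Rule 2 (final vowel raising): /e/ is a mid vowel in word-final position, so it raises to [i]. /semgazande/ → semgazandi.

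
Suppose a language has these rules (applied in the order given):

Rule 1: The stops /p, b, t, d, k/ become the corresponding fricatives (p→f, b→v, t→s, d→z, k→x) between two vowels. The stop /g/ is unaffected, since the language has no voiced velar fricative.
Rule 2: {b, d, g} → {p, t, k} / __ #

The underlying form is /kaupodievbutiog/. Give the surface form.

Rule 1 (intervocalic spirantization): /p/ is a stop between vowels /u/ and /o/, so it spirantizes to the fricative [f]. /d/ is a stop between vowels /o/ and /i/, so it spirantizes to the fricative [z]. /t/ is a stop between vowels /u/ and /i/, so it spirantizes to the fricative [s]. /kaupodievbutiog/ → kaufozievbusiog.
Rule 2 (final devoicing): /g/ is a voiced stop in word-final position, so it devoices to [k]. /kaufozievbusiog/ → kaufozievbusiok.

kaufozievbusiok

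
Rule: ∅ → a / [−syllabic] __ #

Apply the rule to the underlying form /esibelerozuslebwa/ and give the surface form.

esibelerozuslebwa

No segment of /esibelerozuslebwa/ meets the structural description of the rule, so the form surfaces unchanged.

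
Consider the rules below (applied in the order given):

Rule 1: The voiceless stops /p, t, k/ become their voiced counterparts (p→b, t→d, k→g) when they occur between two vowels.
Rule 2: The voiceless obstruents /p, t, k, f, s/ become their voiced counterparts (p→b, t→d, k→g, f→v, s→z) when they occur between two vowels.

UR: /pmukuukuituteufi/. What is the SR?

pmuguuguidudeuvi

Rule 1 (intervocalic voicing): /k/ is a voiceless stop between vowels /u/ and /u/, so it voices to [g]. /k/ is a voiceless stop between vowels /u/ and /u/, so it voices to [g]. /t/ is a voiceless stop between vowels /i/ and /u/, so it voices to [d]. /t/ is a voiceless stop between vowels /u/ and /e/, so it voices to [d]. /pmukuukuituteufi/ → pmuguuguidudeufi.
Rule 2 (intervocalic voicing): /f/ is a voiceless obstruent between vowels /u/ and /i/, so it voices to [v]. /pmuguuguidudeufi/ → pmuguuguidudeuvi.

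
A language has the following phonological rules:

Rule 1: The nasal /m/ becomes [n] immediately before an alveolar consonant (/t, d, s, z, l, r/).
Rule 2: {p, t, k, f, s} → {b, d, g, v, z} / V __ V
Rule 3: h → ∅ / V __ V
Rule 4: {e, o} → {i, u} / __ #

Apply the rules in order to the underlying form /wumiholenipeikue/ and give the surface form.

Rule 1 (nasal place assimilation): no segment meets the environment; /wumiholenipeikue/ is unchanged.
Rule 2 (intervocalic voicing): /p/ is a voiceless obstruent between vowels /i/ and /e/, so it voices to [b]. /k/ is a voiceless obstruent between vowels /i/ and /u/, so it voices to [g]. /wumiholenipeikue/ → wumiholenibeigue.
Rule 3 (intervocalic h-deletion): /h/ occurs between vowels /i/ and /o/, so it deletes. /wumiholenibeigue/ → wumiolenibeigue.
Rule 4 (final vowel raising): /e/ is a mid vowel in word-final position, so it raises to [i]. /wumiolenibeigue/ → wumiolenibeigui.

wumiolenibeigui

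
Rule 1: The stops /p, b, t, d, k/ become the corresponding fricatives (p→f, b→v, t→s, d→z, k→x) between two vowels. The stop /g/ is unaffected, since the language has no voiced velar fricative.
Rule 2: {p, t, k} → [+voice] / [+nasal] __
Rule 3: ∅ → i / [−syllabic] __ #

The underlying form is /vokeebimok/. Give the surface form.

voxeevimoki

Rule 1 (intervocalic spirantization): /k/ is a stop between vowels /o/ and /e/, so it spirantizes to the fricative [x]. /b/ is a stop between vowels /e/ and /i/, so it spirantizes to the fricative [v]. /vokeebimok/ → voxeevimok.
Rule 2 (post-nasal voicing): no segment meets the environment; /voxeevimok/ is unchanged.
Rule 3 (final i-epenthesis): the form ends in the consonant /k/, so [i] is inserted word-finally. /voxeevimok/ → voxeevimoki.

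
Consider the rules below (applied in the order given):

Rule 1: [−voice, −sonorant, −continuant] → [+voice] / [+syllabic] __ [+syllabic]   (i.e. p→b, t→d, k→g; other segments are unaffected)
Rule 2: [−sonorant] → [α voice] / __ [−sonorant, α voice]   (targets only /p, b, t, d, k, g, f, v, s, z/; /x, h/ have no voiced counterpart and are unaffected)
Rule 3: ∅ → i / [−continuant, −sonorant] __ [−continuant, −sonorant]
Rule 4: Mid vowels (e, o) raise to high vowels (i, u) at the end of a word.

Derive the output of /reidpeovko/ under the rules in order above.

Rule 1 (intervocalic voicing): no segment meets the environment; /reidpeovko/ is unchanged.
Rule 2 (regressive voicing assimilation): /d/ precedes the voiceless obstruent /p/, so it devoices to [t] by assimilation. /v/ precedes the voiceless obstruent /k/, so it devoices to [f] by assimilation. /reidpeovko/ → reitpeofko.
Rule 3 (stop-cluster i-epenthesis): /t/ and /p/ form a stop–stop cluster, so [i] is inserted between them. /reitpeofko/ → reitipeofko.
Rule 4 (final vowel raising): /o/ is a mid vowel in word-final position, so it raises to [u]. /reitipeofko/ → reitipeofku.

reitipeofku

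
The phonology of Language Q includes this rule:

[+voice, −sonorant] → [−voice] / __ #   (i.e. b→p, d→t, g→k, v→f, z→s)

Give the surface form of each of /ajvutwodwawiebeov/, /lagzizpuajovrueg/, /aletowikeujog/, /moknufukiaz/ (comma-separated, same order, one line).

ajvutwodwawiebeof, lagzizpuajovruek, aletowikeujok, moknufukias

/ajvutwodwawiebeov/: /v/ is a voiced obstruent in word-final position, so it devoices to [f]. → [ajvutwodwawiebeof].
/lagzizpuajovrueg/: /g/ is a voiced obstruent in word-final position, so it devoices to [k]. → [lagzizpuajovruek].
/aletowikeujog/: /g/ is a voiced obstruent in word-final position, so it devoices to [k]. → [aletowikeujok].
/moknufukiaz/: /z/ is a voiced obstruent in word-final position, so it devoices to [s]. → [moknufukias].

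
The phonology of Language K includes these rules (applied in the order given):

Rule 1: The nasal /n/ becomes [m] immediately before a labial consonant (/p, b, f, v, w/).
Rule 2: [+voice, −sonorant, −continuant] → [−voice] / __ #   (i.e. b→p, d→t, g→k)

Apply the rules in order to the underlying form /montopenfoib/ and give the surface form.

montopemfoip

Rule 1 (nasal place assimilation): /n/ precedes the labial consonant /f/, so it assimilates in place to [m]. /montopenfoib/ → montopemfoib.
Rule 2 (final devoicing): /b/ is a voiced stop in word-final position, so it devoices to [p]. /montopemfoib/ → montopemfoip.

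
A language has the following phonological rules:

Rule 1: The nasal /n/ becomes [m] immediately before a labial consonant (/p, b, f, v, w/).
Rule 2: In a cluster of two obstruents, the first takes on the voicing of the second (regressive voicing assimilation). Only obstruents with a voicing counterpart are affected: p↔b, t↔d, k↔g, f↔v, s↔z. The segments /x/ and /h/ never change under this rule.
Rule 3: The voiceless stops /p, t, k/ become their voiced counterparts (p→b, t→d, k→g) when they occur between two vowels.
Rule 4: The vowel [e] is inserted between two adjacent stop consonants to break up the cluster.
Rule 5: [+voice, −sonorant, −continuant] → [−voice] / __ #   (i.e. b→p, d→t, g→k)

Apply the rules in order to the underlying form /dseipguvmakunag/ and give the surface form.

tseibeguvmagunak

Rule 1 (nasal place assimilation): no segment meets the environment; /dseipguvmakunag/ is unchanged.
Rule 2 (regressive voicing assimilation): /d/ precedes the voiceless obstruent /s/, so it devoices to [t] by assimilation. /p/ precedes the voiced obstruent /g/, so it voices to [b] by assimilation. /dseipguvmakunag/ → tseibguvmakunag.
Rule 3 (intervocalic voicing): /k/ is a voiceless stop between vowels /a/ and /u/, so it voices to [g]. /tseibguvmakunag/ → tseibguvmagunag.
Rule 4 (stop-cluster e-epenthesis): /b/ and /g/ form a stop–stop cluster, so [e] is inserted between them. /tseibguvmagunag/ → tseibeguvmagunag.
Rule 5 (final devoicing): /g/ is a voiced stop in word-final position, so it devoices to [k]. /tseibeguvmagunag/ → tseibeguvmagunak.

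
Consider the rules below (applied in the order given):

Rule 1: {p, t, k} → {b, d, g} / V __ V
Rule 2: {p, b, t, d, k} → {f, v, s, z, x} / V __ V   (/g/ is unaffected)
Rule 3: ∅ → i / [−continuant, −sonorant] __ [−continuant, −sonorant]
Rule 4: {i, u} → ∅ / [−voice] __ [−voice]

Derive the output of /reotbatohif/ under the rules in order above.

Rule 1 (intervocalic voicing): /t/ is a voiceless stop between vowels /a/ and /o/, so it voices to [d]. /reotbatohif/ → reotbadohif.
Rule 2 (intervocalic spirantization): /d/ is a stop between vowels /a/ and /o/, so it spirantizes to the fricative [z]. /reotbadohif/ → reotbazohif.
Rule 3 (stop-cluster i-epenthesis): /t/ and /b/ form a stop–stop cluster, so [i] is inserted between them. /reotbazohif/ → reotibazohif.
Rule 4 (high vowel syncope): /i/ is a high vowel flanked by voiceless consonants /h/ and /f/, so it deletes. /reotibazohif/ → reotibazohf.

reotibazohf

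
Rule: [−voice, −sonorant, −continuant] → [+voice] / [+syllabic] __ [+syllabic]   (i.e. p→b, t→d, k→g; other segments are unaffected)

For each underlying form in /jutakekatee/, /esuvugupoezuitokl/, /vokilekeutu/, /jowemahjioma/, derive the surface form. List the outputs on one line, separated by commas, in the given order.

/jutakekatee/: /t/ is a voiceless stop between vowels /u/ and /a/, so it voices to [d]. /k/ is a voiceless stop between vowels /a/ and /e/, so it voices to [g]. /k/ is a voiceless stop between vowels /e/ and /a/, so it voices to [g]. /t/ is a voiceless stop between vowels /a/ and /e/, so it voices to [d]. → [judagegadee].
/esuvugupoezuitokl/: /p/ is a voiceless stop between vowels /u/ and /o/, so it voices to [b]. /t/ is a voiceless stop between vowels /i/ and /o/, so it voices to [d]. → [esuvuguboezuidokl].
/vokilekeutu/: /k/ is a voiceless stop between vowels /o/ and /i/, so it voices to [g]. /k/ is a voiceless stop between vowels /e/ and /e/, so it voices to [g]. /t/ is a voiceless stop between vowels /u/ and /u/, so it voices to [d]. → [vogilegeudu].
/jowemahjioma/: the rule's environment is not met; surfaces unchanged as [jowemahjioma].

judagegadee, esuvuguboezuidokl, vogilegeudu, jowemahjioma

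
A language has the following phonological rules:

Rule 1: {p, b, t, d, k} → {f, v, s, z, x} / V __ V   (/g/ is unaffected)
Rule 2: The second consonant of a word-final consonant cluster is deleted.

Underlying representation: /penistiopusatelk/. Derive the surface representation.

penistiofusasel

Rule 1 (intervocalic spirantization): /p/ is a stop between vowels /o/ and /u/, so it spirantizes to the fricative [f]. /t/ is a stop between vowels /a/ and /e/, so it spirantizes to the fricative [s]. /penistiopusatelk/ → penistiofusaselk.
Rule 2 (final cluster simplification): /k/ is the second consonant of a word-final cluster /lk/, so it deletes. /penistiofusaselk/ → penistiofusasel.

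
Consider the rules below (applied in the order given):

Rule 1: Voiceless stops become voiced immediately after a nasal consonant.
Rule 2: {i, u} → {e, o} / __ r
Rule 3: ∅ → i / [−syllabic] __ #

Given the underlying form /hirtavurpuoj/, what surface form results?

hertavorpuoji

Rule 1 (post-nasal voicing): no segment meets the environment; /hirtavurpuoj/ is unchanged.
Rule 2 (pre-rhotic lowering): /i/ is a high vowel immediately before /r/, so it lowers to [e]. /u/ is a high vowel immediately before /r/, so it lowers to [o]. /hirtavurpuoj/ → hertavorpuoj.
Rule 3 (final i-epenthesis): the form ends in the consonant /j/, so [i] is inserted word-finally. /hertavorpuoj/ → hertavorpuoji.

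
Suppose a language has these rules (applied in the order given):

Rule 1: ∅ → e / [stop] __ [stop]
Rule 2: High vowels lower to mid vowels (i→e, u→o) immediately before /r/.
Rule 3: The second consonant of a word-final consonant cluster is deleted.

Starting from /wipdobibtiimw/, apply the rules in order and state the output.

wipedobibetiim

Rule 1 (stop-cluster e-epenthesis): /p/ and /d/ form a stop–stop cluster, so [e] is inserted between them. /b/ and /t/ form a stop–stop cluster, so [e] is inserted between them. /wipdobibtiimw/ → wipedobibetiimw.
Rule 2 (pre-rhotic lowering): no segment meets the environment; /wipedobibetiimw/ is unchanged.
Rule 3 (final cluster simplification): /w/ is the second consonant of a word-final cluster /mw/, so it deletes. /wipedobibetiimw/ → wipedobibetiim.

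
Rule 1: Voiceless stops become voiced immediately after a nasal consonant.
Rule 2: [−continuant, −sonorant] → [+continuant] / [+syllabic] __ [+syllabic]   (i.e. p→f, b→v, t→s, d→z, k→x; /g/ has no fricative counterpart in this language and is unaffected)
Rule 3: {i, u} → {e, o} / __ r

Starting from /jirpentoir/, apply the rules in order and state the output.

jerpendoer

Rule 1 (post-nasal voicing): /t/ is a voiceless stop immediately after the nasal /n/, so it voices to [d]. /jirpentoir/ → jirpendoir.
Rule 2 (intervocalic spirantization): no segment meets the environment; /jirpendoir/ is unchanged.
Rule 3 (pre-rhotic lowering): /i/ is a high vowel immediately before /r/, so it lowers to [e]. /i/ is a high vowel immediately before /r/, so it lowers to [e]. /jirpendoir/ → jerpendoer.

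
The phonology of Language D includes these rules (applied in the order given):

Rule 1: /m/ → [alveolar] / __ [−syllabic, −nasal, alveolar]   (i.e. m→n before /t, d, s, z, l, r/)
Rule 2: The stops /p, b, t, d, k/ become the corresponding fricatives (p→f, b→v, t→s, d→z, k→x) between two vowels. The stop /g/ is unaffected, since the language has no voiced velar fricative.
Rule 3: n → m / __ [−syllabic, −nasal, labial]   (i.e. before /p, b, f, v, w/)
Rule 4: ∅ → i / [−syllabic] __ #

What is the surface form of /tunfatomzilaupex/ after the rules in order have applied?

Rule 1 (nasal place assimilation): /m/ precedes the alveolar consonant /z/, so it assimilates in place to [n]. /tunfatomzilaupex/ → tunfatonzilaupex.
Rule 2 (intervocalic spirantization): /t/ is a stop between vowels /a/ and /o/, so it spirantizes to the fricative [s]. /p/ is a stop between vowels /u/ and /e/, so it spirantizes to the fricative [f]. /tunfatonzilaupex/ → tunfasonzilaufex.
Rule 3 (nasal place assimilation): /n/ precedes the labial consonant /f/, so it assimilates in place to [m]. /tunfasonzilaufex/ → tumfasonzilaufex.
Rule 4 (final i-epenthesis): the form ends in the consonant /x/, so [i] is inserted word-finally. /tumfasonzilaufex/ → tumfasonzilaufexi.

tumfasonzilaufexi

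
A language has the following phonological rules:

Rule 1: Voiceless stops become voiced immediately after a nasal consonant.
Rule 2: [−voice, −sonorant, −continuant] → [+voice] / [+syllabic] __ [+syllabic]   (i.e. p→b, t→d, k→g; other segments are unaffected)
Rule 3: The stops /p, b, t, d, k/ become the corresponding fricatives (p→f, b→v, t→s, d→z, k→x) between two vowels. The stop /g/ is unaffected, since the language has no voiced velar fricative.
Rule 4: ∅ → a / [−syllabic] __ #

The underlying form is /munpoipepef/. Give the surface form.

munboivevefa

Rule 1 (post-nasal voicing): /p/ is a voiceless stop immediately after the nasal /n/, so it voices to [b]. /munpoipepef/ → munboipepef.
Rule 2 (intervocalic voicing): /p/ is a voiceless stop between vowels /i/ and /e/, so it voices to [b]. /p/ is a voiceless stop between vowels /e/ and /e/, so it voices to [b]. /munboipepef/ → munboibebef.
Rule 3 (intervocalic spirantization): /b/ is a stop between vowels /i/ and /e/, so it spirantizes to the fricative [v]. /b/ is a stop between vowels /e/ and /e/, so it spirantizes to the fricative [v]. /munboibebef/ → munboivevef.
Rule 4 (final a-epenthesis): the form ends in the consonant /f/, so [a] is inserted word-finally. /munboivevef/ → munboivevefa.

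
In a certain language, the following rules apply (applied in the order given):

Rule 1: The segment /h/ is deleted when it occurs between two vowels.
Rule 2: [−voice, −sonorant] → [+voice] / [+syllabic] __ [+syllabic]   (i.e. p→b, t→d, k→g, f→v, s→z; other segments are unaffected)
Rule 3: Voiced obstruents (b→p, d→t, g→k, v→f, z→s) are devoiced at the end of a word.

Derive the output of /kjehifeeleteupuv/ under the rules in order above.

kjeiveeledeubuf

Rule 1 (intervocalic h-deletion): /h/ occurs between vowels /e/ and /i/, so it deletes. /kjehifeeleteupuv/ → kjeifeeleteupuv.
Rule 2 (intervocalic voicing): /f/ is a voiceless obstruent between vowels /i/ and /e/, so it voices to [v]. /t/ is a voiceless obstruent between vowels /e/ and /e/, so it voices to [d]. /p/ is a voiceless obstruent between vowels /u/ and /u/, so it voices to [b]. /kjeifeeleteupuv/ → kjeiveeledeubuv.
Rule 3 (final devoicing): /v/ is a voiced obstruent in word-final position, so it devoices to [f]. /kjeiveeledeubuv/ → kjeiveeledeubuf.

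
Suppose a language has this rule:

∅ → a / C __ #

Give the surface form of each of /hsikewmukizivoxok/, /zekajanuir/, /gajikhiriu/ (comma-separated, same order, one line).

/hsikewmukizivoxok/: the form ends in the consonant /k/, so [a] is inserted word-finally. → [hsikewmukizivoxoka].
/zekajanuir/: the form ends in the consonant /r/, so [a] is inserted word-finally. → [zekajanuira].
/gajikhiriu/: the rule's environment is not met; surfaces unchanged as [gajikhiriu].

hsikewmukizivoxoka, zekajanuira, gajikhiriu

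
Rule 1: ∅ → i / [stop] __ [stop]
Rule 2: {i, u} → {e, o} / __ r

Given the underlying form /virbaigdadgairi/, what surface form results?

Rule 1 (stop-cluster i-epenthesis): /g/ and /d/ form a stop–stop cluster, so [i] is inserted between them. /d/ and /g/ form a stop–stop cluster, so [i] is inserted between them. /virbaigdadgairi/ → virbaigidadigairi.
Rule 2 (pre-rhotic lowering): /i/ is a high vowel immediately before /r/, so it lowers to [e]. /i/ is a high vowel immediately before /r/, so it lowers to [e]. /virbaigidadigairi/ → verbaigidadigaeri.

verbaigidadigaeri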